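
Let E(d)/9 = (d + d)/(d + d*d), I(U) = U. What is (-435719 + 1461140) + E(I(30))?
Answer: 31788069/31 ≈ 1.0254e+6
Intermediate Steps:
E(d) = 18*d/(d + d²) (E(d) = 9*((d + d)/(d + d*d)) = 9*((2*d)/(d + d²)) = 9*(2*d/(d + d²)) = 18*d/(d + d²))
(-435719 + 1461140) + E(I(30)) = (-435719 + 1461140) + 18/(1 + 30) = 1025421 + 18/31 = 31788069/31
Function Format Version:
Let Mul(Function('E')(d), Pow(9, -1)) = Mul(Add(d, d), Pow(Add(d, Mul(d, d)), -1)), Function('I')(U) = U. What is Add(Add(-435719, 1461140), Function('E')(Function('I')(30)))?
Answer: Rational(31788069, 31) ≈ 1.0254e+6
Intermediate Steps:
Function('E')(d) = Mul(18, d, Pow(Add(d, Pow(d, 2)), -1)) (Function('E')(d) = Mul(9, Mul(Add(d, d), Pow(Add(d, Mul(d, d)), -1))) = Mul(9, Mul(Mul(2, d), Pow(Add(d, Pow(d, 2)), -1))) = Mul(9, Mul(2, d, Pow(Add(d, Pow(d, 2)), -1))) = Mul(18, d, Pow(Add(d, Pow(d, 2)), -1)))
Add(Add(-435719, 1461140), Function('E')(Function('I')(30))) = Add(Add(-435719, 1461140), Mul(18, Pow(Add(1, 30), -1))) = Add(1025421, Mul(18, Pow(31, -1))) = Add(1025421, Mul(18, Rational(1, 31))) = Add(1025421, Rational(18, 31)) = Rational(31788069, 31)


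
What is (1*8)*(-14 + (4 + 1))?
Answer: -72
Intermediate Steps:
(1*8)*(-14 + (4 + 1)) = 8*(-14 + 5) = 8*(-9) = -72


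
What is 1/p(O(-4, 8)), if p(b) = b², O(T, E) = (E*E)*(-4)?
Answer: 1/65536 ≈ 1.5259e-5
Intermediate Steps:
O(T, E) = -4*E² (O(T, E) = E²*(-4) = -4*E²)
1/p(O(-4, 8)) = 1/((-4*8²)²) = 1/((-4*64)²) = 1/((-256)²) = 1/65536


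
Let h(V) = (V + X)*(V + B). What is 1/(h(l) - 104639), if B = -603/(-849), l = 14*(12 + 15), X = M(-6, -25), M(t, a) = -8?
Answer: 283/10041913 ≈ 2.8182e-5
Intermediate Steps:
X = -8
l = 378 (l = 14*27 = 378)
B = 201/283 (B = -603*(-1/849) = 201/283 ≈ 0.71025)
h(V) = (-8 + V)*(201/283 + V) (h(V) = (V - 8)*(V + 201/283) = (-8 + V)*(201/283 + V))
1/(h(l) - 104639) = 1/((-1608/283 + 378² - 2063/283*378) - 104639) = 1/((-1608/283 + 142884 - 779814/283) - 104639) = 1/(39654750/283 - 104639) = 1/(10041913/283) = 283/10041913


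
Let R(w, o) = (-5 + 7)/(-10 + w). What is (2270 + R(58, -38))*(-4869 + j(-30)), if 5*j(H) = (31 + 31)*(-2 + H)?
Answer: -1434430249/120 ≈ -1.1954e+7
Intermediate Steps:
R(w, o) = 2/(-10 + w)
j(H) = -124/5 + 62*H/5 (j(H) = ((31 + 31)*(-2 + H))/5 = (62*(-2 + H))/5 = (-124 + 62*H)/5 = -124/5 + 62*H/5)
(2270 + R(58, -38))*(-4869 + j(-30)) = (2270 + 2/(-10 + 58))*(-4869 + (-124/5 + (62/5)*(-30))) = (2270 + 2/48)*(-4869 + (-124/5 - 372)) = (2270 + 2*(1/48))*(-4869 - 1984/5) = (2270 + 1/24)*(-26329/5) = (54481/24)*(-26329/5) = -1434430249/120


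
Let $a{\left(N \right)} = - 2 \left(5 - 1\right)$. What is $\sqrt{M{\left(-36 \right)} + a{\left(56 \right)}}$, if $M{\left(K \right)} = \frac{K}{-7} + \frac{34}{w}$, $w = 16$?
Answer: $\frac{i \sqrt{574}}{28} \approx 0.85565 i$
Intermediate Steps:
$a{\left(N \right)} = -8$ ($a{\left(N \right)} = \left(-2\right) 4 = -8$)
$M{\left(K \right)} = \frac{17}{8} - \frac{K}{7}$ ($M{\left(K \right)} = \frac{K}{-7} + \frac{34}{16} = K \left(- \frac{1}{7}\right) + 34 \cdot \frac{1}{16} = - \frac{K}{7} + \frac{17}{8} = \frac{17}{8} - \frac{K}{7}$)
$\sqrt{M{\left(-36 \right)} + a{\left(56 \right)}} = \sqrt{\left(\frac{17}{8} - - \frac{36}{7}\right) - 8} = \sqrt{\left(\frac{17}{8} + \frac{36}{7}\right) - 8} = \sqrt{\frac{407}{56} - 8} = \sqrt{- \frac{41}{56}} = \frac{i \sqrt{574}}{28}$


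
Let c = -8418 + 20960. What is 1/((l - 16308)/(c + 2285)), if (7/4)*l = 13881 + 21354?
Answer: 103789/26784 ≈ 3.8750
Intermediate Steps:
l = 140940/7 (l = 4*(13881 + 21354)/7 = (4/7)*35235 = 140940/7 ≈ 20134.)
c = 12542
1/((l - 16308)/(c + 2285)) = 1/((140940/7 - 16308)/(12542 + 2285)) = 1/((26784/7)/14827) = 1/((26784/7)*(1/14827)) = 1/(26784/103789) = 103789/26784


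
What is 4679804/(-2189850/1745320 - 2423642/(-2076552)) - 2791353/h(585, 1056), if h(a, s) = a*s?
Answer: -64581395322246157637/1208205678240 ≈ -5.3452e+7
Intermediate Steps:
4679804/(-2189850/1745320 - 2423642/(-2076552)) - 2791353/h(585, 1056) = 4679804/(-2189850/1745320 - 2423642/(-2076552)) - 2791353/(585*1056) = 4679804/(-2189850*1/1745320 - 2423642*(-1/2076552)) - 2791353/617760 = 4679804/(-218985/174532 + 1211821/1038276) - 2791353*1/617760 = 4679804/(-991582943/11325774177) - 930451/205920 = 4679804*(-11325774177/991582943) - 930451/205920 = -53002403296621308/991582943 - 930451/205920 = -64581395322246157637/1208205678240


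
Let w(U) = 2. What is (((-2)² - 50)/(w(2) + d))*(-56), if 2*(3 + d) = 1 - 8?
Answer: -5152/9 ≈ -572.44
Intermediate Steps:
d = -13/2 (d = -3 + (1 - 8)/2 = -3 + (½)*(-7) = -3 - 7/2 = -13/2 ≈ -6.5000)
(((-2)² - 50)/(w(2) + d))*(-56) = (((-2)² - 50)/(2 - 13/2))*(-56) = ((4 - 50)/(-9/2))*(-56) = -46*(-2/9)*(-56) = (92/9)*(-56) = -5152/9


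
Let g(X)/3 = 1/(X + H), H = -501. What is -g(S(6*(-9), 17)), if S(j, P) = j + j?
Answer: 1/203 ≈ 0.0049261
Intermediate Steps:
S(j, P) = 2*j
g(X) = 3/(-501 + X) (g(X) = 3/(X - 501) = 3/(-501 + X))
-g(S(6*(-9), 17)) = -3/(-501 + 2*(6*(-9))) = -3/(-501 + 2*(-54)) = -3/(-501 - 108) = -3/(-609) = -3*(-1)/609 = -1*(-1/203) = 1/203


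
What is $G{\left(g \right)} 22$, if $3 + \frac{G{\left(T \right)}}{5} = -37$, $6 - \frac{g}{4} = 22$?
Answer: $-4400$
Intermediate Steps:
$g = -64$ ($g = 24 - 88 = -64$)
$G{\left(T \right)} = -200$ ($G{\left(T \right)} = -15 + 5 \left(-37\right) = -15 - 185 = -200$)
$G{\left(g \right)} 22 = \left(-200\right) 22 = -4400$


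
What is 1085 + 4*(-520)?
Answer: -995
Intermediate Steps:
1085 + 4*(-520) = 1085 - 2080 = -995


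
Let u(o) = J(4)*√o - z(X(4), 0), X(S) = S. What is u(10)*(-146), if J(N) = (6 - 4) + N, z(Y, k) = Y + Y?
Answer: 1168 - 876*√10 ≈ -1602.2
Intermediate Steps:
z(Y, k) = 2*Y
J(N) = 2 + N
u(o) = -8 + 6*√o (u(o) = (2 + 4)*√o - 2*4 = 6*√o - 1*8 = 6*√o - 8 = -8 + 6*√o)
u(10)*(-146) = (-8 + 6*√10)*(-146) = 1168 - 876*√10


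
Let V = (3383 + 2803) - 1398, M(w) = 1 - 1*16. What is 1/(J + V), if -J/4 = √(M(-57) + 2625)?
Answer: 133/635644 + √290/1906932 ≈ 0.00021817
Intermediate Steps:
M(w) = -15 (M(w) = 1 - 16 = -15)
J = -12*√290 (J = -4*√(-15 + 2625) = -12*√290 ≈ -204.35)
V = 4788 (V = 6186 - 1398 = 4788)
1/(J + V) = 1/(-12*√290 + 4788) = 1/(4788 - 12*√290)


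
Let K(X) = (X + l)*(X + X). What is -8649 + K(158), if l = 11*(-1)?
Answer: 37803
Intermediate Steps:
l = -11
K(X) = 2*X*(-11 + X) (K(X) = (X - 11)*(X + X) = (-11 + X)*(2*X) = 2*X*(-11 + X))
-8649 + K(158) = -8649 + 2*158*(-11 + 158) = -8649 + 2*158*147 = -8649 + 46452 = 37803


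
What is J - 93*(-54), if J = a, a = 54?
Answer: 5076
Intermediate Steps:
J = 54
J - 93*(-54) = 54 - 93*(-54) = 54 + 5022 = 5076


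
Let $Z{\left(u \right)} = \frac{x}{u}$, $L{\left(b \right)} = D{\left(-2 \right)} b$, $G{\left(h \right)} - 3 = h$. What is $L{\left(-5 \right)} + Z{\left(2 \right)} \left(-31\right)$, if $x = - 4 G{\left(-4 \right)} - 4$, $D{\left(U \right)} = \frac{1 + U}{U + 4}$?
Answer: $\frac{5}{2} \approx 2.5$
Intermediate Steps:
$G{\left(h \right)} = 3 + h$
$D{\left(U \right)} = \frac{1 + U}{4 + U}$
$x = 0$ ($x = - 4 \left(3 - 4\right) - 4 = \left(-4\right) \left(-1\right) - 4 = 4 - 4 = 0$)
$L{\left(b \right)} = - \frac{b}{2}$ ($L{\left(b \right)} = \frac{1 - 2}{4 - 2} b = \frac{1}{2} \left(-1\right) b = - \frac{b}{2}$)
$Z{\left(u \right)} = 0$ ($Z{\left(u \right)} = \frac{0}{u} = 0$)
$L{\left(-5 \right)} + Z{\left(2 \right)} \left(-31\right) = \left(- \frac{1}{2}\right) \left(-5\right) + 0 \left(-31\right) = \frac{5}{2} + 0 = \frac{5}{2}$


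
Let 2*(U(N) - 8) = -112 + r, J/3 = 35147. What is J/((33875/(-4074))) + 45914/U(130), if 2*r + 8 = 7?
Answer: -89127707362/6537875 ≈ -13633.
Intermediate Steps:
r = -1/2 (r = -4 + (1/2)*7 = -4 + 7/2 = -1/2 ≈ -0.50000)
J = 105441 (J = 3*35147 = 105441)
U(N) = -193/4 (U(N) = 8 + (-112 - 1/2)/2 = 8 + (1/2)*(-225/2) = 8 - 225/4 = -193/4)
J/((33875/(-4074))) + 45914/U(130) = 105441/((33875/(-4074))) + 45914/(-193/4) = 105441/((33875*(-1/4074))) + 45914*(-4/193) = 105441/(-33875/4074) - 183656/193 = 105441*(-4074/33875) - 183656/193 = -429566634/33875 - 183656/193 = -89127707362/6537875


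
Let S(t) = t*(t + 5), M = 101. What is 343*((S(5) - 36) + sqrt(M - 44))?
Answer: 4802 + 343*sqrt(57) ≈ 7391.6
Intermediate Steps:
S(t) = t*(5 + t)
343*((S(5) - 36) + sqrt(M - 44)) = 343*((5*(5 + 5) - 36) + sqrt(101 - 44)) = 343*((5*10 - 36) + sqrt(57)) = 343*((50 - 36) + sqrt(57)) = 343*(14 + sqrt(57)) = 4802 + 343*sqrt(57)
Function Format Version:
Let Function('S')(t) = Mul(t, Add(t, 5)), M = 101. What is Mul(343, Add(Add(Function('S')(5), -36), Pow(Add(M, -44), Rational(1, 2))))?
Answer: Add(4802, Mul(343, Pow(57, Rational(1, 2)))) ≈ 7391.6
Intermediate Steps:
Function('S')(t) = Mul(t, Add(5, t))
Mul(343, Add(Add(Function('S')(5), -36), Pow(Add(M, -44), Rational(1, 2)))) = Mul(343, Add(Add(Mul(5, Add(5, 5)), -36), Pow(Add(101, -44), Rational(1, 2)))) = Mul(343, Add(Add(Mul(5, 10), -36), Pow(57, Rational(1, 2)))) = Mul(343, Add(Add(50, -36), Pow(57, Rational(1, 2)))) = Mul(343, Add(14, Pow(57, Rational(1, 2)))) = Add(4802, Mul(343, Pow(57, Rational(1, 2))))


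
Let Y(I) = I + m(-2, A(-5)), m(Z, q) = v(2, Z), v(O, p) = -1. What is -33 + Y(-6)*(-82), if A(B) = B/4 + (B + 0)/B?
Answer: 541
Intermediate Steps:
A(B) = 1 + B/4 (A(B) = B*(¼) + B/B = B/4 + 1 = 1 + B/4)
m(Z, q) = -1
Y(I) = -1 + I (Y(I) = I - 1 = -1 + I)
-33 + Y(-6)*(-82) = -33 + (-1 - 6)*(-82) = -33 - 7*(-82) = -33 + 574 = 541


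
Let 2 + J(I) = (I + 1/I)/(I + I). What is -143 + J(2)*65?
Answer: -1859/8 ≈ -232.38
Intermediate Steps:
J(I) = -2 + (I + 1/I)/(2*I) (J(I) = -2 + (I + 1/I)/(I + I) = -2 + (I + 1/I)/((2*I)) = -2 + (I + 1/I)*(1/(2*I)) = -2 + (I + 1/I)/(2*I))
-143 + J(2)*65 = -143 + (-3/2 + (1/2)/2**2)*65 = -143 + (-3/2 + (1/2)*(1/4))*65 = -143 + (-3/2 + 1/8)*65 = -143 - 11/8*65 = -143 - 715/8 = -1859/8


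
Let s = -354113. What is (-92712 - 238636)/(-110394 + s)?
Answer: 331348/464507 ≈ 0.71333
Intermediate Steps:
(-92712 - 238636)/(-110394 + s) = (-92712 - 238636)/(-110394 - 354113) = -331348/(-464507) = -331348*(-1/464507) = 331348/464507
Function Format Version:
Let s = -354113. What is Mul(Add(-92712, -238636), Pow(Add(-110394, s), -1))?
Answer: Rational(331348, 464507) ≈ 0.71333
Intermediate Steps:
Mul(Add(-92712, -238636), Pow(Add(-110394, s), -1)) = Mul(Add(-92712, -238636), Pow(Add(-110394, -354113), -1)) = Mul(-331348, Pow(-464507, -1)) = Mul(-331348, Rational(-1, 464507)) = Rational(331348, 464507)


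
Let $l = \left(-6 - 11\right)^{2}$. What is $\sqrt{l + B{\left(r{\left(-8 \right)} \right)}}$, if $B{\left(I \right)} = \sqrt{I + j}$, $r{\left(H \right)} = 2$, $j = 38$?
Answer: $\sqrt{289 + 2 \sqrt{10}} \approx 17.185$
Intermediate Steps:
$B{\left(I \right)} = \sqrt{38 + I}$ ($B{\left(I \right)} = \sqrt{I + 38} = \sqrt{38 + I}$)
$l = 289$ ($l = \left(-17\right)^{2} = 289$)
$\sqrt{l + B{\left(r{\left(-8 \right)} \right)}} = \sqrt{289 + \sqrt{38 + 2}} = \sqrt{289 + \sqrt{40}} = \sqrt{289 + 2 \sqrt{10}}$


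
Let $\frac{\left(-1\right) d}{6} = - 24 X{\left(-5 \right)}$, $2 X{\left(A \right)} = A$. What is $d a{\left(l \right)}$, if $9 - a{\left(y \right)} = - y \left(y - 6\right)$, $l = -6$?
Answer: $-29160$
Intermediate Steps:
$X{\left(A \right)} = \frac{A}{2}$
$a{\left(y \right)} = 9 + y \left(-6 + y\right)$ ($a{\left(y \right)} = 9 - - y \left(y - 6\right) = 9 - - y \left(-6 + y\right) = 9 + y \left(-6 + y\right)$)
$d = -360$ ($d = - 6 \left(- 24 \cdot \frac{1}{2} \left(-5\right)\right) = - 6 \left(\left(-24\right) \left(- \frac{5}{2}\right)\right) = \left(-6\right) 60 = -360$)
$d a{\left(l \right)} = - 360 \left(9 + \left(-6\right)^{2} - -36\right) = - 360 \left(9 + 36 + 36\right) = \left(-360\right) 81 = -29160$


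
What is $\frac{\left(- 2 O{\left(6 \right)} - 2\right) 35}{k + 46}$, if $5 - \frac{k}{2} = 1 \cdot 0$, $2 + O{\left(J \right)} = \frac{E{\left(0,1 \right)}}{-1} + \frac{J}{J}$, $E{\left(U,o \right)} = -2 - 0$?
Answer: $- \frac{5}{2} \approx -2.5$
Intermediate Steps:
$E{\left(U,o \right)} = -2$ ($E{\left(U,o \right)} = -2 + 0 = -2$)
$O{\left(J \right)} = 1$ ($O{\left(J \right)} = -2 + \left(- \frac{2}{-1} + \frac{J}{J}\right) = -2 + \left(\left(-2\right) \left(-1\right) + 1\right) = -2 + \left(2 + 1\right) = -2 + 3 = 1$)
$k = 10$ ($k = 10 - 2 \cdot 1 \cdot 0 = 10 - 0 = 10 + 0 = 10$)
$\frac{\left(- 2 O{\left(6 \right)} - 2\right) 35}{k + 46} = \frac{\left(\left(-2\right) 1 - 2\right) 35}{10 + 46} = \frac{\left(-2 - 2\right) 35}{56} = \left(-4\right) 35 \cdot \frac{1}{56} = \left(-140\right) \frac{1}{56} = - \frac{5}{2}$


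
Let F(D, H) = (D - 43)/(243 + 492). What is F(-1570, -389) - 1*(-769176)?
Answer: 565342747/735 ≈ 7.6917e+5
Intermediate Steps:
F(D, H) = -43/735 + D/735 (F(D, H) = (-43 + D)/735 = (-43 + D)*(1/735) = -43/735 + D/735)
F(-1570, -389) - 1*(-769176) = (-43/735 + (1/735)*(-1570)) - 1*(-769176) = (-43/735 - 314/147) + 769176 = -1613/735 + 769176 = 565342747/735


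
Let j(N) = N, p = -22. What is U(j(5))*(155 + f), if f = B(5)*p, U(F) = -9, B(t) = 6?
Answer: -207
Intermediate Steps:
f = -132 (f = 6*(-22) = -132)
U(j(5))*(155 + f) = -9*(155 - 132) = -9*23 = -207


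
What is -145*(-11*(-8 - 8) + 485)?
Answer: -95845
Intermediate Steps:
-145*(-11*(-8 - 8) + 485) = -145*(-11*(-16) + 485) = -145*(176 + 485) = -145*661 = -95845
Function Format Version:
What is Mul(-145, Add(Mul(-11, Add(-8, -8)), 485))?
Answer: -95845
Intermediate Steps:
Mul(-145, Add(Mul(-11, Add(-8, -8)), 485)) = Mul(-145, Add(Mul(-11, -16), 485)) = Mul(-145, Add(176, 485)) = Mul(-145, 661) = -95845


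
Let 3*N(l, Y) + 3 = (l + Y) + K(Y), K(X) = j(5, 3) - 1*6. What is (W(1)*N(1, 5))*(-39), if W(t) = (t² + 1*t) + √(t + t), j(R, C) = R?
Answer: -52 - 26*√2 ≈ -88.770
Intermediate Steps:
W(t) = t + t² + √2*√t (W(t) = (t² + t) + √(2*t) = (t + t²) + √2*√t = t + t² + √2*√t)
K(X) = -1 (K(X) = 5 - 1*6 = 5 - 6 = -1)
N(l, Y) = -4/3 + Y/3 + l/3 (N(l, Y) = -1 + ((l + Y) - 1)/3 = -1 + ((Y + l) - 1)/3 = -1 + (-1 + Y + l)/3 = -1 + (-⅓ + Y/3 + l/3) = -4/3 + Y/3 + l/3)
(W(1)*N(1, 5))*(-39) = ((1 + 1² + √2*√1)*(-4/3 + (⅓)*5 + (⅓)*1))*(-39) = ((1 + 1 + √2*1)*(-4/3 + 5/3 + ⅓))*(-39) = ((1 + 1 + √2)*(⅔))*(-39) = ((2 + √2)*(⅔))*(-39) = (4/3 + 2*√2/3)*(-39) = -52 - 26*√2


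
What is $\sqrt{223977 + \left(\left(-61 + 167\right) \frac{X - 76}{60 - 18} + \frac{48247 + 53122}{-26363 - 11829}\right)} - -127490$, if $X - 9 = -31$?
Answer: $127490 + \frac{\sqrt{183563256402141}}{28644} \approx 1.2796 \cdot 10^{5}$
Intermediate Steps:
$X = -22$ ($X = 9 - 31 = -22$)
$\sqrt{223977 + \left(\left(-61 + 167\right) \frac{X - 76}{60 - 18} + \frac{48247 + 53122}{-26363 - 11829}\right)} - -127490 = \sqrt{223977 + \left(\left(-61 + 167\right) \frac{-22 - 76}{60 - 18} + \frac{48247 + 53122}{-26363 - 11829}\right)} - -127490 = \sqrt{223977 + \left(106 \left(- \frac{98}{42}\right) + \frac{101369}{-38192}\right)} + 127490 = \sqrt{223977 + \left(106 \left(\left(-98\right) \frac{1}{42}\right) + 101369 \left(- \frac{1}{38192}\right)\right)} + 127490 = \sqrt{223977 + \left(106 \left(- \frac{7}{3}\right) - \frac{101369}{38192}\right)} + 127490 = \sqrt{223977 - \frac{28642571}{114576}} + 127490 = \sqrt{\frac{25633746181}{114576}} + 127490 = \frac{\sqrt{183563256402141}}{28644} + 127490 = 127490 + \frac{\sqrt{183563256402141}}{28644}$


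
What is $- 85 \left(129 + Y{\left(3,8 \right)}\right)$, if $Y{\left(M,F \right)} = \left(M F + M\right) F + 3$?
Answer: $-29580$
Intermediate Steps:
$Y{\left(M,F \right)} = 3 + F \left(M + F M\right)$ ($Y{\left(M,F \right)} = \left(F M + M\right) F + 3 = \left(M + F M\right) F + 3 = F \left(M + F M\right) + 3 = 3 + F \left(M + F M\right)$)
$- 85 \left(129 + Y{\left(3,8 \right)}\right) = - 85 \left(129 + \left(3 + 8 \cdot 3 + 3 \cdot 8^{2}\right)\right) = - 85 \left(129 + \left(3 + 24 + 3 \cdot 64\right)\right) = - 85 \left(129 + \left(3 + 24 + 192\right)\right) = - 85 \left(129 + 219\right) = \left(-85\right) 348 = -29580$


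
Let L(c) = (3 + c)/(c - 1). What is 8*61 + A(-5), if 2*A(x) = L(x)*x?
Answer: 2923/6 ≈ 487.17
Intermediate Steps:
L(c) = (3 + c)/(-1 + c)
A(x) = x*(3 + x)/(2*(-1 + x)) (A(x) = (((3 + x)/(-1 + x))*x)/2 = (x*(3 + x)/(-1 + x))/2 = x*(3 + x)/(2*(-1 + x)))
8*61 + A(-5) = 8*61 + (½)*(-5)*(3 - 5)/(-1 - 5) = 488 + (½)*(-5)*(-2)/(-6) = 488 + (½)*(-5)*(-⅙)*(-2) = 488 - ⅚ = 2923/6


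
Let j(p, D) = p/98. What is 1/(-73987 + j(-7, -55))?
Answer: -14/1035819 ≈ -1.3516e-5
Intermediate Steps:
j(p, D) = p/98 (j(p, D) = p*(1/98) = p/98)
1/(-73987 + j(-7, -55)) = 1/(-73987 + (1/98)*(-7)) = 1/(-73987 - 1/14) = 1/(-1035819/14) = -14/1035819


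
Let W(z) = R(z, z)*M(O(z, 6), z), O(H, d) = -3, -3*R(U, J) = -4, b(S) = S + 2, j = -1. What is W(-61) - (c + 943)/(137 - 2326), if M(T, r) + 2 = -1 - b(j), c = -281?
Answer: -33038/6567 ≈ -5.0309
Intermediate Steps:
b(S) = 2 + S
R(U, J) = 4/3 (R(U, J) = -⅓*(-4) = 4/3)
M(T, r) = -4 (M(T, r) = -2 + (-1 - (2 - 1)) = -2 + (-1 - 1*1) = -2 + (-1 - 1) = -2 - 2 = -4)
W(z) = -16/3 (W(z) = (4/3)*(-4) = -16/3)
W(-61) - (c + 943)/(137 - 2326) = -16/3 - (-281 + 943)/(137 - 2326) = -16/3 - 662/(-2189) = -16/3 - 662*(-1)/2189 = -16/3 - 1*(-662/2189) = -16/3 + 662/2189 = -33038/6567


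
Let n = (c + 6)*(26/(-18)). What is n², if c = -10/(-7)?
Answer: 456976/3969 ≈ 115.14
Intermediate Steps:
c = 10/7 (c = -10*(-⅐) = 10/7 ≈ 1.4286)
n = -676/63 (n = (10/7 + 6)*(26/(-18)) = 52*(26*(-1/18))/7 = (52/7)*(-13/9) = -676/63 ≈ -10.730)
n² = (-676/63)² = 456976/3969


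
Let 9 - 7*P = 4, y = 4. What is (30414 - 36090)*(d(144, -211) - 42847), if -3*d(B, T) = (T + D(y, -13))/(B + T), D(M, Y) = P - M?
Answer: 114063437268/469 ≈ 2.4321e+8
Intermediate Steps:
P = 5/7 (P = 9/7 - ⅐*4 = 9/7 - 4/7 = 5/7 ≈ 0.71429)
D(M, Y) = 5/7 - M
d(B, T) = -(-23/7 + T)/(3*(B + T)) (d(B, T) = -(T + (5/7 - 1*4))/(3*(B + T)) = -(T + (5/7 - 4))/(3*(B + T)) = -(T - 23/7)/(3*(B + T)) = -(-23/7 + T)/(3*(B + T)))
(30414 - 36090)*(d(144, -211) - 42847) = (30414 - 36090)*((23/21 - ⅓*(-211))/(144 - 211) - 42847) = -5676*((23/21 + 211/3)/(-67) - 42847) = -5676*(-1/67*500/7 - 42847) = -5676*(-500/469 - 42847) = -5676*(-20095743/469) = 114063437268/469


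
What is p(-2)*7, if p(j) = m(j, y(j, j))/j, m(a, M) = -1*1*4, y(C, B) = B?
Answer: 14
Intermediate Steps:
m(a, M) = -4 (m(a, M) = -1*4 = -4)
p(j) = -4/j
p(-2)*7 = -4/(-2)*7 = -4*(-½)*7 = 2*7 = 14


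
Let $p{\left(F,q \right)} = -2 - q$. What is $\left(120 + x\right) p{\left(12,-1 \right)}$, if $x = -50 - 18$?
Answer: $-52$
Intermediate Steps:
$x = -68$ ($x = -50 - 18 = -68$)
$\left(120 + x\right) p{\left(12,-1 \right)} = \left(120 - 68\right) \left(-2 - -1\right) = 52 \left(-2 + 1\right) = 52 \left(-1\right) = -52$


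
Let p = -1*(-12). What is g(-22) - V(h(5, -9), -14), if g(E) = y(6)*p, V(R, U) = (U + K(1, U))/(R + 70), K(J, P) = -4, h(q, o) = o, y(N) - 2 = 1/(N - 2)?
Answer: 1665/61 ≈ 27.295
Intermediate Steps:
y(N) = 2 + 1/(-2 + N) (y(N) = 2 + 1/(N - 2) = 2 + 1/(-2 + N))
p = 12
V(R, U) = (-4 + U)/(70 + R) (V(R, U) = (U - 4)/(R + 70) = (-4 + U)/(70 + R))
g(E) = 27 (g(E) = ((-3 + 2*6)/(-2 + 6))*12 = ((-3 + 12)/4)*12 = ((¼)*9)*12 = (9/4)*12 = 27)
g(-22) - V(h(5, -9), -14) = 27 - (-4 - 14)/(70 - 9) = 27 - (-18)/61 = 27 - 1*(-18/61) = 27 + 18/61 = 1665/61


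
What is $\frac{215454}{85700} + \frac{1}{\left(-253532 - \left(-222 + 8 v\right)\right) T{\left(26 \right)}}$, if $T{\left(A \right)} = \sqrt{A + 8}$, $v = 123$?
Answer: $\frac{107727}{42850} - \frac{\sqrt{34}}{8645996} \approx 2.514$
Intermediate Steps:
$T{\left(A \right)} = \sqrt{8 + A}$
$\frac{215454}{85700} + \frac{1}{\left(-253532 - \left(-222 + 8 v\right)\right) T{\left(26 \right)}} = \frac{215454}{85700} + \frac{1}{\left(-253532 + \left(222 - 984\right)\right) \sqrt{8 + 26}} = 215454 \cdot \frac{1}{85700} + \frac{1}{\left(-253532 + \left(222 - 984\right)\right) \sqrt{34}} = \frac{107727}{42850} + \frac{\frac{1}{34} \sqrt{34}}{-253532 - 762} = \frac{107727}{42850} + \frac{\frac{1}{34} \sqrt{34}}{-254294} = \frac{107727}{42850} - \frac{\frac{1}{34} \sqrt{34}}{254294} = \frac{107727}{42850} - \frac{\sqrt{34}}{8645996}$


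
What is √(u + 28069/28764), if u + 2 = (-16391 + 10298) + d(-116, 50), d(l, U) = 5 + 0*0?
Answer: I*√139940608109/4794 ≈ 78.032*I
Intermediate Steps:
d(l, U) = 5 (d(l, U) = 5 + 0 = 5)
u = -6090 (u = -2 + ((-16391 + 10298) + 5) = -2 + (-6093 + 5) = -2 - 6088 = -6090)
√(u + 28069/28764) = √(-6090 + 28069/28764) = √(-175144691/28764) = I*√139940608109/4794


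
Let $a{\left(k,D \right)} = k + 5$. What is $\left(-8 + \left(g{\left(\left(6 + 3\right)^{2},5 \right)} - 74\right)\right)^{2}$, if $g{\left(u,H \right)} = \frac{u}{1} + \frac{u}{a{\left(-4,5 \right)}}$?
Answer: $6400$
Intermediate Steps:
$a{\left(k,D \right)} = 5 + k$
$g{\left(u,H \right)} = 2 u$ ($g{\left(u,H \right)} = \frac{u}{1} + \frac{u}{5 - 4} = u 1 + \frac{u}{1} = u + u 1 = u + u = 2 u$)
$\left(-8 + \left(g{\left(\left(6 + 3\right)^{2},5 \right)} - 74\right)\right)^{2} = \left(-8 - \left(74 - 2 \left(6 + 3\right)^{2}\right)\right)^{2} = \left(-8 - \left(74 - 2 \cdot 9^{2}\right)\right)^{2} = \left(-8 + \left(2 \cdot 81 - 74\right)\right)^{2} = \left(-8 + \left(162 - 74\right)\right)^{2} = \left(-8 + 88\right)^{2} = 80^{2} = 6400$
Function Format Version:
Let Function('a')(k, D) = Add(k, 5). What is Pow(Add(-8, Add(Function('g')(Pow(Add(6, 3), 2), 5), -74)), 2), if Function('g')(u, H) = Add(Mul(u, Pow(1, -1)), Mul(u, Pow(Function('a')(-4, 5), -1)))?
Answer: 6400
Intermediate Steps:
Function('a')(k, D) = Add(5, k)
Function('g')(u, H) = Mul(2, u) (Function('g')(u, H) = Add(Mul(u, Pow(1, -1)), Mul(u, Pow(Add(5, -4), -1))) = Add(Mul(u, 1), Mul(u, Pow(1, -1))) = Add(u, Mul(u, 1)) = Add(u, u) = Mul(2, u))
Pow(Add(-8, Add(Function('g')(Pow(Add(6, 3), 2), 5), -74)), 2) = Pow(Add(-8, Add(Mul(2, Pow(Add(6, 3), 2)), -74)), 2) = Pow(Add(-8, Add(Mul(2, Pow(9, 2)), -74)), 2) = Pow(Add(-8, Add(Mul(2, 81), -74)), 2) = Pow(Add(-8, Add(162, -74)), 2) = Pow(Add(-8, 88), 2) = Pow(80, 2) = 6400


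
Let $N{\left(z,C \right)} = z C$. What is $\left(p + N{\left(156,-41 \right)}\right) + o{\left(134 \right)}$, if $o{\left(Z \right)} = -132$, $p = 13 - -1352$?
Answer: $-5163$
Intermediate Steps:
$N{\left(z,C \right)} = C z$
$p = 1365$ ($p = 13 + 1352 = 1365$)
$\left(p + N{\left(156,-41 \right)}\right) + o{\left(134 \right)} = \left(1365 - 6396\right) - 132 = -5031 - 132 = -5163$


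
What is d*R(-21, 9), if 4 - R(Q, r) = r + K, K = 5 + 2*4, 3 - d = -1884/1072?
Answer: -11475/134 ≈ -85.634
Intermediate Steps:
d = 1275/268 (d = 3 - (-1884)/1072 = 3 - 1*(-471/268) = 3 + 471/268 = 1275/268 ≈ 4.7575)
K = 13 (K = 5 + 8 = 13)
R(Q, r) = -9 - r (R(Q, r) = 4 - (r + 13) = 4 - (13 + r) = 4 + (-13 - r) = -9 - r)
d*R(-21, 9) = 1275*(-9 - 1*9)/268 = 1275*(-9 - 9)/268 = (1275/268)*(-18) = -11475/134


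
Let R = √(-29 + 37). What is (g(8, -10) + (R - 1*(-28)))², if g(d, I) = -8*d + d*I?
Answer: 13464 - 464*√2 ≈ 12808.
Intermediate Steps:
R = 2*√2 (R = √8 = 2*√2 ≈ 2.8284)
g(d, I) = -8*d + I*d
(g(8, -10) + (R - 1*(-28)))² = (8*(-8 - 10) + (2*√2 - 1*(-28)))² = (8*(-18) + (2*√2 + 28))² = (-144 + (28 + 2*√2))² = (-116 + 2*√2)²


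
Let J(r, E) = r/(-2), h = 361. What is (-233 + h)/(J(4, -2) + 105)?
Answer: 128/103 ≈ 1.2427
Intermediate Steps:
J(r, E) = -r/2 (J(r, E) = r*(-½) = -r/2)
(-233 + h)/(J(4, -2) + 105) = (-233 + 361)/(-½*4 + 105) = 128/(-2 + 105) = 128/103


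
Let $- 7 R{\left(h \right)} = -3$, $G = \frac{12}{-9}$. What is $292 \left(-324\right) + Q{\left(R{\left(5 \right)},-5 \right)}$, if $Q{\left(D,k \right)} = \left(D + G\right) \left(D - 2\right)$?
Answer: $- \frac{13907167}{147} \approx -94607.0$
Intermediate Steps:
$G = - \frac{4}{3}$ ($G = 12 \left(- \frac{1}{9}\right) = - \frac{4}{3} \approx -1.3333$)
$R{\left(h \right)} = \frac{3}{7}$ ($R{\left(h \right)} = \left(- \frac{1}{7}\right) \left(-3\right) = \frac{3}{7}$)
$Q{\left(D,k \right)} = \left(-2 + D\right) \left(- \frac{4}{3} + D\right)$ ($Q{\left(D,k \right)} = \left(D - \frac{4}{3}\right) \left(D - 2\right) = \left(- \frac{4}{3} + D\right) \left(-2 + D\right) = \left(-2 + D\right) \left(- \frac{4}{3} + D\right)$)
$292 \left(-324\right) + Q{\left(R{\left(5 \right)},-5 \right)} = 292 \left(-324\right) + \left(\frac{8}{3} + \left(\frac{3}{7}\right)^{2} - \frac{10}{7}\right) = -94608 + \left(\frac{8}{3} + \frac{9}{49} - \frac{10}{7}\right) = -94608 + \frac{209}{147} = - \frac{13907167}{147}$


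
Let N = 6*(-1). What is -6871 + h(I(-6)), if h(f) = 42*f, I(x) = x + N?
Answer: -7375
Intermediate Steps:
N = -6
I(x) = -6 + x (I(x) = x - 6 = -6 + x)
-6871 + h(I(-6)) = -6871 + 42*(-6 - 6) = -6871 + 42*(-12) = -6871 - 504 = -7375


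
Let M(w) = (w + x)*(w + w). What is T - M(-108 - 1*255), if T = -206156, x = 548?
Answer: -71846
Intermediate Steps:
M(w) = 2*w*(548 + w) (M(w) = (w + 548)*(w + w) = (548 + w)*(2*w) = 2*w*(548 + w))
T - M(-108 - 1*255) = -206156 - 2*(-108 - 1*255)*(548 + (-108 - 1*255)) = -206156 - 2*(-108 - 255)*(548 + (-108 - 255)) = -206156 - 2*(-363)*(548 - 363) = -206156 - 2*(-363)*185 = -206156 - 1*(-134310) = -206156 + 134310 = -71846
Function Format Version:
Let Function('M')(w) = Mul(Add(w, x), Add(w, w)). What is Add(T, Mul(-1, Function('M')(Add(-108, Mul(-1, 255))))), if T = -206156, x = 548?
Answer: -71846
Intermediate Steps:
Function('M')(w) = Mul(2, w, Add(548, w)) (Function('M')(w) = Mul(Add(w, 548), Add(w, w)) = Mul(Add(548, w), Mul(2, w)) = Mul(2, w, Add(548, w)))
Add(T, Mul(-1, Function('M')(Add(-108, Mul(-1, 255))))) = Add(-206156, Mul(-1, Mul(2, Add(-108, Mul(-1, 255)), Add(548, Add(-108, Mul(-1, 255)))))) = Add(-206156, Mul(-1, Mul(2, Add(-108, -255), Add(548, Add(-108, -255))))) = Add(-206156, Mul(-1, Mul(2, -363, Add(548, -363)))) = Add(-206156, Mul(-1, Mul(2, -363, 185))) = Add(-206156, Mul(-1, -134310)) = Add(-206156, 134310) = -71846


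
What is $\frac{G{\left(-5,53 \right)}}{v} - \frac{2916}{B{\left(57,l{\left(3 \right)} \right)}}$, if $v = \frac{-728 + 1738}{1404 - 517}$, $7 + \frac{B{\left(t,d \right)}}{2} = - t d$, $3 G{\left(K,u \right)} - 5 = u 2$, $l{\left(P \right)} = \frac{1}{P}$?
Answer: $\frac{1162937}{13130} \approx 88.571$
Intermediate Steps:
$G{\left(K,u \right)} = \frac{5}{3} + \frac{2 u}{3}$ ($G{\left(K,u \right)} = \frac{5}{3} + \frac{u 2}{3} = \frac{5}{3} + \frac{2 u}{3}$)
$B{\left(t,d \right)} = -14 - 2 d t$ ($B{\left(t,d \right)} = -14 + 2 - t d = -14 + 2 \left(- d t\right) = -14 - 2 d t$)
$v = \frac{1010}{887} \approx 1.1387$
$\frac{G{\left(-5,53 \right)}}{v} - \frac{2916}{B{\left(57,l{\left(3 \right)} \right)}} = \frac{\frac{5}{3} + \frac{2}{3} \cdot 53}{\frac{1010}{887}} - \frac{2916}{-14 - 2 \cdot \frac{1}{3} \cdot 57} = \left(\frac{5}{3} + \frac{106}{3}\right) \frac{887}{1010} - \frac{2916}{-14 - \frac{2}{3} \cdot 57} = 37 \cdot \frac{887}{1010} - \frac{2916}{-14 - 38} = \frac{32819}{1010} - \frac{2916}{-52} = \frac{32819}{1010} - - \frac{729}{13} = \frac{32819}{1010} + \frac{729}{13} = \frac{1162937}{13130}$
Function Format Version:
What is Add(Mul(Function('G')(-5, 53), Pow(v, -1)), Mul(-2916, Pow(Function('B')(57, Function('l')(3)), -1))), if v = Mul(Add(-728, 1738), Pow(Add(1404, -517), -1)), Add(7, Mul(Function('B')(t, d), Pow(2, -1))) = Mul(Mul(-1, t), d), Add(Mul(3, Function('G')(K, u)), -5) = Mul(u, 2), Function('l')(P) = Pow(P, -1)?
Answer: Rational(1162937, 13130) ≈ 88.571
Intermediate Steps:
Function('G')(K, u) = Add(Rational(5, 3), Mul(Rational(2, 3), u)) (Function('G')(K, u) = Add(Rational(5, 3), Mul(Rational(1, 3), Mul(u, 2))) = Add(Rational(5, 3), Mul(Rational(1, 3), Mul(2, u))) = Add(Rational(5, 3), Mul(Rational(2, 3), u)))
Function('B')(t, d) = Add(-14, Mul(-2, d, t)) (Function('B')(t, d) = Add(-14, Mul(2, Mul(Mul(-1, t), d))) = Add(-14, Mul(2, Mul(-1, d, t))) = Add(-14, Mul(-2, d, t)))
v = Rational(1010, 887) (v = Mul(1010, Pow(887, -1)) = Mul(1010, Rational(1, 887)) = Rational(1010, 887) ≈ 1.1387)
Add(Mul(Function('G')(-5, 53), Pow(v, -1)), Mul(-2916, Pow(Function('B')(57, Function('l')(3)), -1))) = Add(Mul(Add(Rational(5, 3), Mul(Rational(2, 3), 53)), Pow(Rational(1010, 887), -1)), Mul(-2916, Pow(Add(-14, Mul(-2, Pow(3, -1), 57)), -1))) = Add(Mul(Add(Rational(5, 3), Rational(106, 3)), Rational(887, 1010)), Mul(-2916, Pow(Add(-14, Mul(-2, Rational(1, 3), 57)), -1))) = Add(Mul(37, Rational(887, 1010)), Mul(-2916, Pow(Add(-14, -38), -1))) = Add(Rational(32819, 1010), Mul(-2916, Pow(-52, -1))) = Add(Rational(32819, 1010), Mul(-2916, Rational(-1, 52))) = Add(Rational(32819, 1010), Rational(729, 13)) = Rational(1162937, 13130)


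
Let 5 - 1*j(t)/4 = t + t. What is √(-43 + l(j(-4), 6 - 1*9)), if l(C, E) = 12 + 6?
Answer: 5*I ≈ 5.0*I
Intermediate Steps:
j(t) = 20 - 8*t (j(t) = 20 - 4*(t + t) = 20 - 8*t)
l(C, E) = 18
√(-43 + l(j(-4), 6 - 1*9)) = √(-43 + 18) = √(-25) = 5*I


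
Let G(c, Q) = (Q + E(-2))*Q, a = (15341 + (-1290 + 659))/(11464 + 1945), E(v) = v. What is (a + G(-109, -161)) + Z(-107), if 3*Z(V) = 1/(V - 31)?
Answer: 6334327163/241362 ≈ 26244.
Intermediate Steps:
a = 14710/13409 (a = (15341 - 631)/13409 = 14710*(1/13409) = 14710/13409 ≈ 1.0970)
G(c, Q) = Q*(-2 + Q) (G(c, Q) = (Q - 2)*Q = (-2 + Q)*Q = Q*(-2 + Q))
Z(V) = 1/(3*(-31 + V)) (Z(V) = 1/(3*(V - 31)) = 1/(3*(-31 + V)))
(a + G(-109, -161)) + Z(-107) = (14710/13409 - 161*(-2 - 161)) + 1/(3*(-31 - 107)) = (14710/13409 - 161*(-163)) + (⅓)/(-138) = (14710/13409 + 26243) + (⅓)*(-1/138) = 351907097/13409 - 1/414 = 6334327163/241362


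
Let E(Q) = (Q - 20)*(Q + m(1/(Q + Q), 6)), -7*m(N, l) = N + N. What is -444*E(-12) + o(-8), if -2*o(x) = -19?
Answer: -2384443/14 ≈ -1.7032e+5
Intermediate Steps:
m(N, l) = -2*N/7 (m(N, l) = -(N + N)/7 = -2*N/7)
E(Q) = (-20 + Q)*(Q - 1/(7*Q)) (E(Q) = (Q - 20)*(Q - 2/(7*(Q + Q))) = (-20 + Q)*(Q - 2*1/(2*Q)/7) = (-20 + Q)*(Q - 1/(7*Q)))
o(x) = 19/2 (o(x) = -½*(-19) = 19/2)
-444*E(-12) + o(-8) = -444*(-⅐ + (-12)² - 20*(-12) + (20/7)/(-12)) + 19/2 = -444*(-⅐ + 144 + 240 + (20/7)*(-1/12)) + 19/2 = -444*(-⅐ + 144 + 240 - 5/21) + 19/2 = -444*8056/21 + 19/2 = -1192288/7 + 19/2 = -2384443/14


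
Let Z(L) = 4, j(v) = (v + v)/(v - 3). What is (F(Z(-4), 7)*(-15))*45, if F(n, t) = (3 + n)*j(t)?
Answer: -33075/2 ≈ -16538.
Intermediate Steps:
j(v) = 2*v/(-3 + v) (j(v) = (2*v)/(-3 + v) = 2*v/(-3 + v))
F(n, t) = 2*t*(3 + n)/(-3 + t) (F(n, t) = (3 + n)*(2*t/(-3 + t)) = 2*t*(3 + n)/(-3 + t))
(F(Z(-4), 7)*(-15))*45 = ((2*7*(3 + 4)/(-3 + 7))*(-15))*45 = ((2*7*7/4)*(-15))*45 = ((2*7*(1/4)*7)*(-15))*45 = ((49/2)*(-15))*45 = -735/2*45 = -33075/2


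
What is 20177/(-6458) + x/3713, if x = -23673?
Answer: -227797435/23978554 ≈ -9.5000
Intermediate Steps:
20177/(-6458) + x/3713 = 20177/(-6458) - 23673/3713 = 20177*(-1/6458) - 23673*1/3713 = -20177/6458 - 23673/3713 = -227797435/23978554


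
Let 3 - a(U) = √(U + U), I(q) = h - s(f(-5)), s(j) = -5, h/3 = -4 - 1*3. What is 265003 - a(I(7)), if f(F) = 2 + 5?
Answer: 265000 + 4*I*√2 ≈ 2.65e+5 + 5.6569*I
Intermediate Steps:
f(F) = 7
h = -21 (h = 3*(-4 - 1*3) = 3*(-4 - 3) = 3*(-7) = -21)
I(q) = -16 (I(q) = -21 - 1*(-5) = -21 + 5 = -16)
a(U) = 3 - √2*√U (a(U) = 3 - √(U + U) = 3 - √(2*U) = 3 - √2*√U)
265003 - a(I(7)) = 265003 - (3 - √2*√(-16)) = 265003 - (3 - √2*4*I) = 265003 - (3 - 4*I*√2) = 265003 + (-3 + 4*I*√2) = 265000 + 4*I*√2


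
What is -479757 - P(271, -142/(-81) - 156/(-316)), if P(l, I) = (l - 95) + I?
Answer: -3071105644/6399 ≈ -4.7994e+5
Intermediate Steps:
P(l, I) = -95 + I + l (P(l, I) = (-95 + l) + I = -95 + I + l)
-479757 - P(271, -142/(-81) - 156/(-316)) = -479757 - (-95 + (-142/(-81) - 156/(-316)) + 271) = -479757 - (-95 + (-142*(-1/81) - 156*(-1/316)) + 271) = -479757 - (-95 + (142/81 + 39/79) + 271) = -479757 - (-95 + 14377/6399 + 271) = -479757 - 1*1140601/6399 = -479757 - 1140601/6399 = -3071105644/6399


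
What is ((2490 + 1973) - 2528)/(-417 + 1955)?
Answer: 1935/1538 ≈ 1.2581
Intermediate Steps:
((2490 + 1973) - 2528)/(-417 + 1955) = (4463 - 2528)/1538 = 1935*(1/1538) = 1935/1538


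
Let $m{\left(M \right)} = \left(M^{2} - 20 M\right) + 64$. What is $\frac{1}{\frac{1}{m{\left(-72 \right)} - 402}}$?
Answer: $6286$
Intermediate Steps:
$m{\left(M \right)} = 64 + M^{2} - 20 M$
$\frac{1}{\frac{1}{m{\left(-72 \right)} - 402}} = \frac{1}{\frac{1}{\left(64 + \left(-72\right)^{2} - -1440\right) - 402}} = \frac{1}{\frac{1}{\left(64 + 5184 + 1440\right) - 402}} = \frac{1}{\frac{1}{6688 - 402}} = \frac{1}{\frac{1}{6286}} = 6286$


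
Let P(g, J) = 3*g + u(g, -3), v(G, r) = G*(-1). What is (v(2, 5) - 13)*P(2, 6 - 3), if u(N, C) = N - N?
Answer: -90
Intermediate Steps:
v(G, r) = -G
u(N, C) = 0
P(g, J) = 3*g (P(g, J) = 3*g + 0 = 3*g)
(v(2, 5) - 13)*P(2, 6 - 3) = (-1*2 - 13)*(3*2) = (-2 - 13)*6 = -15*6 = -90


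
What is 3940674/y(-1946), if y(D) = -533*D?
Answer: 48057/12649 ≈ 3.7993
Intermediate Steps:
3940674/y(-1946) = 3940674/((-533*(-1946))) = 3940674/1037218 = 3940674*(1/1037218) = 48057/12649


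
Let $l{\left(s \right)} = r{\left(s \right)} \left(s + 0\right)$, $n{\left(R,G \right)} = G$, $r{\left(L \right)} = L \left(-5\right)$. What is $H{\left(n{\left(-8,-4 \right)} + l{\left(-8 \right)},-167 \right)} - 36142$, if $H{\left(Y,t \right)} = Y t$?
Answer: $17966$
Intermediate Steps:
$r{\left(L \right)} = - 5 L$
$l{\left(s \right)} = - 5 s^{2}$ ($l{\left(s \right)} = - 5 s \left(s + 0\right) = - 5 s s = - 5 s^{2}$)
$H{\left(n{\left(-8,-4 \right)} + l{\left(-8 \right)},-167 \right)} - 36142 = \left(-4 - 5 \left(-8\right)^{2}\right) \left(-167\right) - 36142 = \left(-4 - 320\right) \left(-167\right) - 36142 = \left(-324\right) \left(-167\right) - 36142 = 54108 - 36142 = 17966$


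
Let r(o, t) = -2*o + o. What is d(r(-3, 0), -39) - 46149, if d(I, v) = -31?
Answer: -46180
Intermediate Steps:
r(o, t) = -o
d(r(-3, 0), -39) - 46149 = -31 - 46149 = -46180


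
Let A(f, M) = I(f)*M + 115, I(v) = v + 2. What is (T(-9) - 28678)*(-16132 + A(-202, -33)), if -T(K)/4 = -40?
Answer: 268554006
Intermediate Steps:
T(K) = 160 (T(K) = -4*(-40) = 160)
I(v) = 2 + v
A(f, M) = 115 + M*(2 + f) (A(f, M) = (2 + f)*M + 115 = M*(2 + f) + 115 = 115 + M*(2 + f))
(T(-9) - 28678)*(-16132 + A(-202, -33)) = (160 - 28678)*(-16132 + (115 - 33*(2 - 202))) = -28518*(-16132 + (115 - 33*(-200))) = -28518*(-16132 + (115 + 6600)) = -28518*(-16132 + 6715) = -28518*(-9417) = 268554006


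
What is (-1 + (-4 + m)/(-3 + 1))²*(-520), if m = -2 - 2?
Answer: -4680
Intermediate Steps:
m = -4
(-1 + (-4 + m)/(-3 + 1))²*(-520) = (-1 + (-4 - 4)/(-3 + 1))²*(-520) = (-1 - 8/(-2))²*(-520) = (-1 - 8*(-½))²*(-520) = (-1 + 4)²*(-520) = 3²*(-520) = 9*(-520) = -4680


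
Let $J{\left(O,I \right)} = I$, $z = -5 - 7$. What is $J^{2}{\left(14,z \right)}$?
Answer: $144$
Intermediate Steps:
$z = -12$
$J^{2}{\left(14,z \right)} = \left(-12\right)^{2} = 144$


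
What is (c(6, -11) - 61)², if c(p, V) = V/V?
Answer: 3600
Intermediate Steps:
c(p, V) = 1
(c(6, -11) - 61)² = (1 - 61)² = (-60)² = 3600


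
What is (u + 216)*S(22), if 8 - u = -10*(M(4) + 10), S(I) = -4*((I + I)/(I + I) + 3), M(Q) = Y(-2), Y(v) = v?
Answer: -4864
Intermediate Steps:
M(Q) = -2
S(I) = -16 (S(I) = -4*((2*I)/((2*I)) + 3) = -4*((2*I)*(1/(2*I)) + 3) = -4*(1 + 3) = -4*4 = -16)
u = 88 (u = 8 - (-10)*(-2 + 10) = 8 - (-10)*8 = 8 - 1*(-80) = 8 + 80 = 88)
(u + 216)*S(22) = (88 + 216)*(-16) = 304*(-16) = -4864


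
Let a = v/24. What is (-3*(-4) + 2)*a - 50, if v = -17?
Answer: -719/12 ≈ -59.917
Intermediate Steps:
a = -17/24 ≈ -0.70833
(-3*(-4) + 2)*a - 50 = (-3*(-4) + 2)*(-17/24) - 50 = (12 + 2)*(-17/24) - 50 = 14*(-17/24) - 50 = -119/12 - 50 = -719/12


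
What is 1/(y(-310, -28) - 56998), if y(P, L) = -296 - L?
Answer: -1/57266 ≈ -1.7462e-5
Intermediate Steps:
1/(y(-310, -28) - 56998) = 1/((-296 - 1*(-28)) - 56998) = 1/((-296 + 28) - 56998) = 1/(-268 - 56998) = 1/(-57266) = -1/57266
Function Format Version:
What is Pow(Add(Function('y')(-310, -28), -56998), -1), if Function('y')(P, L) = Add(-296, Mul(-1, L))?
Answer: Rational(-1, 57266) ≈ -1.7462e-5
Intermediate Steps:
Pow(Add(Function('y')(-310, -28), -56998), -1) = Pow(Add(Add(-296, Mul(-1, -28)), -56998), -1) = Pow(Add(Add(-296, 28), -56998), -1) = Pow(Add(-268, -56998), -1) = Pow(-57266, -1) = Rational(-1, 57266)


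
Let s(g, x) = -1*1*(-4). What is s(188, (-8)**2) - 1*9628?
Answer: -9624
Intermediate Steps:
s(g, x) = 4 (s(g, x) = -1*(-4) = 4)
s(188, (-8)**2) - 1*9628 = 4 - 1*9628 = 4 - 9628 = -9624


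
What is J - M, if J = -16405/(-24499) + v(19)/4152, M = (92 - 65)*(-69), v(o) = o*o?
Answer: 189581034523/101719848 ≈ 1863.8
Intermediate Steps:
v(o) = o**2
M = -1863 (M = 27*(-69) = -1863)
J = 76957699/101719848 (J = -16405/(-24499) + 19**2/4152 = -16405*(-1/24499) + 361*(1/4152) = 16405/24499 + 361/4152 = 76957699/101719848 ≈ 0.75657)
J - M = 76957699/101719848 - 1*(-1863) = 76957699/101719848 + 1863 = 189581034523/101719848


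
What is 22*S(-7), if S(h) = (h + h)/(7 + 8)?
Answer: -308/15 ≈ -20.533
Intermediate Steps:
S(h) = 2*h/15 (S(h) = (2*h)/15 = (2*h)*(1/15) = 2*h/15)
22*S(-7) = 22*((2/15)*(-7)) = 22*(-14/15) = -308/15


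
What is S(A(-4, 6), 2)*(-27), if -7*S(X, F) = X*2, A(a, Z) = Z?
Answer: 324/7 ≈ 46.286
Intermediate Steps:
S(X, F) = -2*X/7 (S(X, F) = -X*2/7 = -2*X/7)
S(A(-4, 6), 2)*(-27) = -2/7*6*(-27) = -12/7*(-27) = 324/7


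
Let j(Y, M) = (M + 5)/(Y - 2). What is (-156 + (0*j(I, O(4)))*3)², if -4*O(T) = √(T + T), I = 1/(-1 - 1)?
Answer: 24336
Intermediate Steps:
I = -½ (I = 1/(-2) = -½ ≈ -0.50000)
O(T) = -√2*√T/4 (O(T) = -√(T + T)/4 = -√2*√T/4)
j(Y, M) = (5 + M)/(-2 + Y)
(-156 + (0*j(I, O(4)))*3)² = (-156 + (0*((5 - √2*√4/4)/(-2 - ½)))*3)² = (-156 + (0*((5 - ¼*√2*2)/(-5/2)))*3)² = (-156 + (0*(-2*(5 - √2/2)/5))*3)² = (-156 + (0*(-2 + √2/5))*3)² = (-156 + 0*3)² = (-156 + 0)² = (-156)² = 24336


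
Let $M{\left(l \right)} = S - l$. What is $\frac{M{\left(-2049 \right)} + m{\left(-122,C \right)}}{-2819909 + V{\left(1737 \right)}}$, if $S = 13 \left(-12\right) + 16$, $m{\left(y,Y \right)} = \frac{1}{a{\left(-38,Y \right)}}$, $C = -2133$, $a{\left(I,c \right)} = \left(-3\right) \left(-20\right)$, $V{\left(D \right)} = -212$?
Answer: $- \frac{114541}{169207260} \approx -0.00067693$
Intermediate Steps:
$a{\left(I,c \right)} = 60$
$m{\left(y,Y \right)} = \frac{1}{60}$
$S = -140$ ($S = -156 + 16 = -140$)
$M{\left(l \right)} = -140 - l$
$\frac{M{\left(-2049 \right)} + m{\left(-122,C \right)}}{-2819909 + V{\left(1737 \right)}} = \frac{\left(-140 - -2049\right) + \frac{1}{60}}{-2819909 - 212} = \frac{\left(-140 + 2049\right) + \frac{1}{60}}{-2820121} = \left(1909 + \frac{1}{60}\right) \left(- \frac{1}{2820121}\right) = \frac{114541}{60} \left(- \frac{1}{2820121}\right) = - \frac{114541}{169207260}$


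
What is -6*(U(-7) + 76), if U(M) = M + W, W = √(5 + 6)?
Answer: -414 - 6*√11 ≈ -433.90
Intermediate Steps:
W = √11 ≈ 3.3166
U(M) = M + √11
-6*(U(-7) + 76) = -6*((-7 + √11) + 76) = -6*(69 + √11) = -414 - 6*√11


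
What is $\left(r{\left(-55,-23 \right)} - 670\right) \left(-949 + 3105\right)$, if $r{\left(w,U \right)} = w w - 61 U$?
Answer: $8102248$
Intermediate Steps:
$r{\left(w,U \right)} = w^{2} - 61 U$
$\left(r{\left(-55,-23 \right)} - 670\right) \left(-949 + 3105\right) = \left(\left(\left(-55\right)^{2} - -1403\right) - 670\right) \left(-949 + 3105\right) = \left(\left(3025 + 1403\right) - 670\right) 2156 = \left(4428 - 670\right) 2156 = 3758 \cdot 2156 = 8102248$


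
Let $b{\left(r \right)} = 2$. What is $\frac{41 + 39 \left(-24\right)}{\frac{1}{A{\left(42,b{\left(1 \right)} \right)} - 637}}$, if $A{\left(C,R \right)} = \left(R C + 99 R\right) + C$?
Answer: $280135$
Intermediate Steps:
$A{\left(C,R \right)} = C + 99 R + C R$ ($A{\left(C,R \right)} = \left(C R + 99 R\right) + C = \left(99 R + C R\right) + C = C + 99 R + C R$)
$\frac{41 + 39 \left(-24\right)}{\frac{1}{A{\left(42,b{\left(1 \right)} \right)} - 637}} = \frac{41 + 39 \left(-24\right)}{\frac{1}{\left(42 + 99 \cdot 2 + 42 \cdot 2\right) - 637}} = \frac{41 - 936}{\frac{1}{\left(42 + 198 + 84\right) - 637}} = - \frac{895}{\frac{1}{324 - 637}} = - \frac{895}{\frac{1}{-313}} = - \frac{895}{- \frac{1}{313}} = \left(-895\right) \left(-313\right) = 280135$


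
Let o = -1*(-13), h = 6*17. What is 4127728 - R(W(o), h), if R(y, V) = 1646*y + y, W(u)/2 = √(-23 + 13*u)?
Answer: 4127728 - 3294*√146 ≈ 4.0879e+6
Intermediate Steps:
h = 102
o = 13
W(u) = 2*√(-23 + 13*u)
R(y, V) = 1647*y
4127728 - R(W(o), h) = 4127728 - 1647*2*√(-23 + 13*13) = 4127728 - 1647*2*√(-23 + 169) = 4127728 - 1647*2*√146 = 4127728 - 3294*√146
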